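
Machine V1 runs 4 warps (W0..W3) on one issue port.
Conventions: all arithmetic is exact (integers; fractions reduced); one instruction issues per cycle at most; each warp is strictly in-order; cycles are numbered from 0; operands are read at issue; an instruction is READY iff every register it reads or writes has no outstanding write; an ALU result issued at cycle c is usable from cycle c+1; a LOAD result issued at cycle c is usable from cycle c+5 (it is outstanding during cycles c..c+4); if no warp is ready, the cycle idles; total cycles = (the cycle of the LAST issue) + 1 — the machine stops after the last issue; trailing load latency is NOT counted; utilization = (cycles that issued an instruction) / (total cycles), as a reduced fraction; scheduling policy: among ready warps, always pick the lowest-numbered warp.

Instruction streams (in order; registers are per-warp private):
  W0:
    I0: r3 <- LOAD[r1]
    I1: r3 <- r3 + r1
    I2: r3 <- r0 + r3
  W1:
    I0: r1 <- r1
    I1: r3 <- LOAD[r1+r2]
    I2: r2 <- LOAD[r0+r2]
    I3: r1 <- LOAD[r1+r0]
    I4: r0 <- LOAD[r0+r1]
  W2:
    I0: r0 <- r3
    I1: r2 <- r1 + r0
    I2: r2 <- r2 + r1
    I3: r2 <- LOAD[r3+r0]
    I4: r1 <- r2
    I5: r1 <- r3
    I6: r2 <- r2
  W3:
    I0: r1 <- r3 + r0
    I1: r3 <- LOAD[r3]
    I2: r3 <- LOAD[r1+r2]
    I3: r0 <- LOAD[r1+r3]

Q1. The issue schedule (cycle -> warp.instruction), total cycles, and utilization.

cycle 0: W0.I0
cycle 1: W1.I0
cycle 2: W1.I1
cycle 3: W1.I2
cycle 4: W1.I3
cycle 5: W0.I1
cycle 6: W0.I2
cycle 7: W2.I0
cycle 8: W2.I1
cycle 9: W1.I4
cycle 10: W2.I2
cycle 11: W2.I3
cycle 12: W3.I0
cycle 13: W3.I1
cycle 14: idle
cycle 15: idle
cycle 16: W2.I4
cycle 17: W2.I5
cycle 18: W2.I6
cycle 19: W3.I2
cycle 20: idle
cycle 21: idle
cycle 22: idle
cycle 23: idle
cycle 24: W3.I3

Answer: 25 cycles, utilization 19/25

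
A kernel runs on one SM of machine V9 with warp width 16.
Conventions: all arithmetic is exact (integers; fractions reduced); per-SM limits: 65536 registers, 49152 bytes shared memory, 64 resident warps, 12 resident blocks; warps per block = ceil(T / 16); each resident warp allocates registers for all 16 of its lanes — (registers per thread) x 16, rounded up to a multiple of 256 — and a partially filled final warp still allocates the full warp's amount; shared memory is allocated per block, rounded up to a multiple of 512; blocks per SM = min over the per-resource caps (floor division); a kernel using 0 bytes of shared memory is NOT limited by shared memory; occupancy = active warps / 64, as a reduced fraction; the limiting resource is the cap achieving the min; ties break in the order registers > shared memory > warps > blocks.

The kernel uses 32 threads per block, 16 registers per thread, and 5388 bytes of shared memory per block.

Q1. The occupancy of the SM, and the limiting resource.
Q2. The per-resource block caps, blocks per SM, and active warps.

Answer: occupancy 1/4, limited by shared memory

registers: 128 blocks
shared memory: 8 blocks
warps: 32 blocks
blocks: 12 blocks

Answer: 8 blocks, 16 active warps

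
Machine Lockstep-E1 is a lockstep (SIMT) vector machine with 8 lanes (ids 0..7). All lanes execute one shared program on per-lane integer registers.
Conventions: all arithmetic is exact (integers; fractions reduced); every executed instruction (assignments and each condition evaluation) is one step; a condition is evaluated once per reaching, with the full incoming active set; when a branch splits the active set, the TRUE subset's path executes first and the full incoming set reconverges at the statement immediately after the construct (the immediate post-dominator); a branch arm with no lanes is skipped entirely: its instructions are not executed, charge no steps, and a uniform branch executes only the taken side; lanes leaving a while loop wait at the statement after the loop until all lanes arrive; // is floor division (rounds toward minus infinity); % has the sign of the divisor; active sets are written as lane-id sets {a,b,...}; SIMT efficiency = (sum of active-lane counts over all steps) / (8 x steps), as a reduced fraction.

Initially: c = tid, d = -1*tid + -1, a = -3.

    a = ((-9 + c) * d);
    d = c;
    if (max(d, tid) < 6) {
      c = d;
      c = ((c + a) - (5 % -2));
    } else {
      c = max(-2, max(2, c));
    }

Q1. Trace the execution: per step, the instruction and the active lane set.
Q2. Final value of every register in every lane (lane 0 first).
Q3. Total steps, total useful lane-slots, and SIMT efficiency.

step 0: a <- ((-9 + c) * d)          {0,1,2,3,4,5,6,7}
step 1: d <- c                       {0,1,2,3,4,5,6,7}
step 2: eval (max(d, tid) < 6)       {0,1,2,3,4,5,6,7}
step 3: c <- d                       {0,1,2,3,4,5}
step 4: c <- ((c + a) - (5 % -2))    {0,1,2,3,4,5}
step 5: c <- max(-2, max(2, c))      {6,7}

Answer: 6 steps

c: 10,18,24,28,30,30,6,7
d: 0,1,2,3,4,5,6,7
a: 9,16,21,24,25,24,21,16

steps = 6; useful = 38; efficiency = 38/48 = 19/24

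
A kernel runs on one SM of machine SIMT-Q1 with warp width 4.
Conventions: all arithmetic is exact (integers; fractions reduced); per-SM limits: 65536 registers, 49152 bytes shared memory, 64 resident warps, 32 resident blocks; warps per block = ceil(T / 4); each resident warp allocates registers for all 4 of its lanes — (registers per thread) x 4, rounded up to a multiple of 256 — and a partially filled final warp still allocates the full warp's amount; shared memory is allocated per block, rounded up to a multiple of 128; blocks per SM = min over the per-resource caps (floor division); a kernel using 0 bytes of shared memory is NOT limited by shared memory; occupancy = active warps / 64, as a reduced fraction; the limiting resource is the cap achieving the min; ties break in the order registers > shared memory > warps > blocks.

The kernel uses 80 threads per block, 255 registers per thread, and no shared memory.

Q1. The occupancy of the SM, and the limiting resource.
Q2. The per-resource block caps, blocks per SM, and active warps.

Answer: occupancy 15/16, limited by registers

registers: 3 blocks
shared memory: no limit (kernel uses none)
warps: 3 blocks
blocks: 32 blocks

Answer: 3 blocks, 60 active warps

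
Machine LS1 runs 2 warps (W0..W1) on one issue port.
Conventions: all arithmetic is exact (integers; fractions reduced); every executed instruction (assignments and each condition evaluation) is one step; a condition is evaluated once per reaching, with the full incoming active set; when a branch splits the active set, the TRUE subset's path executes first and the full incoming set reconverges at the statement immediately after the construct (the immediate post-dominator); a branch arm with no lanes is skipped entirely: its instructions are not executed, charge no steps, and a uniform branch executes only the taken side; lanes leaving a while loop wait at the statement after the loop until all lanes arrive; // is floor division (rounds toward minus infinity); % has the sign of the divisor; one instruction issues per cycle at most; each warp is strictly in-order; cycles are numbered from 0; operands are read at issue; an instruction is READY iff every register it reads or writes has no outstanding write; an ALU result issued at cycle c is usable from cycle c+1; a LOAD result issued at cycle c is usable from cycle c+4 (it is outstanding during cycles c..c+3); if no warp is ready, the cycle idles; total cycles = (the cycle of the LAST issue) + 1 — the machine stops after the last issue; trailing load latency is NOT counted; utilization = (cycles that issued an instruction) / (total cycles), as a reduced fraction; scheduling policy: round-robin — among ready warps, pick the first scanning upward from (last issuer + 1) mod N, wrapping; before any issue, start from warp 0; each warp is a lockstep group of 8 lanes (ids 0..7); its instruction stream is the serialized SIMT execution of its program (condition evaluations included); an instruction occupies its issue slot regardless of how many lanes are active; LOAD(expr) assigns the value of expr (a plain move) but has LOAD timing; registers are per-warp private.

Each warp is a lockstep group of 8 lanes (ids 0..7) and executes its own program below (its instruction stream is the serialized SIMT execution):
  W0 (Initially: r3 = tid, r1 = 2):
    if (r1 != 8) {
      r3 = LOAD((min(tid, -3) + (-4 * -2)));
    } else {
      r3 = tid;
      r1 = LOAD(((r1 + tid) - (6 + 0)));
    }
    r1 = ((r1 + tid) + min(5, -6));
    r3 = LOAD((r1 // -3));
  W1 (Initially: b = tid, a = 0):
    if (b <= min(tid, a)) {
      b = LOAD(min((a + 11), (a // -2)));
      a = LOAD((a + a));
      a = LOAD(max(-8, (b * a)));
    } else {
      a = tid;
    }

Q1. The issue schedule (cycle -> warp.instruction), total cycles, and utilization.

cycle 0: W0.I0
cycle 1: W1.I0
cycle 2: W0.I1
cycle 3: W1.I1
cycle 4: W0.I2
cycle 5: W1.I2
cycle 6: W0.I3
cycle 7: idle
cycle 8: idle
cycle 9: W1.I3
cycle 10: idle
cycle 11: idle
cycle 12: idle
cycle 13: W1.I4

Answer: 14 cycles, utilization 9/14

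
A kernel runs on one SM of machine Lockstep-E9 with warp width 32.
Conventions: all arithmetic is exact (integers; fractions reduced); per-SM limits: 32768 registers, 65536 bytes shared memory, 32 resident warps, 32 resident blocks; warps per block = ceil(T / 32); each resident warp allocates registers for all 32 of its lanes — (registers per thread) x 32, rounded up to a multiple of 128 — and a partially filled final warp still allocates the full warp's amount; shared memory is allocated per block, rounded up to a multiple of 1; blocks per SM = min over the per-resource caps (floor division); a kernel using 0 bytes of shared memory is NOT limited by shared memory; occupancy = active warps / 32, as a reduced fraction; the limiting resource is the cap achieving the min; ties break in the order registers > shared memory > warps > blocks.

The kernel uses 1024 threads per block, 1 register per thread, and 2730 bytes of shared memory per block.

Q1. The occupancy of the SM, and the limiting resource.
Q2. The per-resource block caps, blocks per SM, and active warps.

Answer: occupancy 1, limited by warps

registers: 8 blocks
shared memory: 24 blocks
warps: 1 block
blocks: 32 blocks

Answer: 1 block, 32 active warps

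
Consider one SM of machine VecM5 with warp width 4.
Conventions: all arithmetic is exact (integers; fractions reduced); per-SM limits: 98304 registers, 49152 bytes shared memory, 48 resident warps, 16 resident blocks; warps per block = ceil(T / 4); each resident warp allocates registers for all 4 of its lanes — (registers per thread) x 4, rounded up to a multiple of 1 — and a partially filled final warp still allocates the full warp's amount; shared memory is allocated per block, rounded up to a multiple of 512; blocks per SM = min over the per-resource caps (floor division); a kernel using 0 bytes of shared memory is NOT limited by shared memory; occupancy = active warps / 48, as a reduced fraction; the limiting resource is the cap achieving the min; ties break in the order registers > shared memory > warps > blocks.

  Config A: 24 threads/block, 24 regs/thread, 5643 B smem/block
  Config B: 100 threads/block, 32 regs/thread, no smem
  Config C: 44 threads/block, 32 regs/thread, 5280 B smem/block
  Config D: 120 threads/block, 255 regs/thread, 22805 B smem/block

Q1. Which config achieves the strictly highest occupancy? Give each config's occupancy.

occupancies: A 1, B 25/48, C 11/12, D 5/8

Answer: A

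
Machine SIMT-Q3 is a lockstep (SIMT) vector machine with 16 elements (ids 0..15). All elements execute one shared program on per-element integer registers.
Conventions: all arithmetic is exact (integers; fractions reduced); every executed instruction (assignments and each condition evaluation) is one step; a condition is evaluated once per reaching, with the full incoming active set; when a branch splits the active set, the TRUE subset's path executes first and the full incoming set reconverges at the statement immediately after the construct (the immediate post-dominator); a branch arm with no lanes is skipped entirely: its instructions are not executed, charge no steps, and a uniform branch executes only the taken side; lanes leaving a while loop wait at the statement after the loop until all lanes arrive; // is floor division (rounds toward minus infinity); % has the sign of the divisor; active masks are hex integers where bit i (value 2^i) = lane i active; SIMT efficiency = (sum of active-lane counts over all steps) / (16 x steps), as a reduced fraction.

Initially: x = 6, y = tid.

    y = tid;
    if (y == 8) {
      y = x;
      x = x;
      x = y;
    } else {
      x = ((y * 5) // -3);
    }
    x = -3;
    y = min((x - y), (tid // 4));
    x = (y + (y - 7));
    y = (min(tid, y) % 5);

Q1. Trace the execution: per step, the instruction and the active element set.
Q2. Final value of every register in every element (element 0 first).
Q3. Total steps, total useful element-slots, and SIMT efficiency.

step 0: y <- tid                     0xffff
step 1: eval (y == 8)                0xffff
step 2: y <- x                       0x0100
step 3: x <- x                       0x0100
step 4: x <- y                       0x0100
step 5: x <- ((y * 5) // -3)         0xfeff
step 6: x <- -3                      0xffff
step 7: y <- min((x - y), (tid // 4)) 0xffff
step 8: x <- (y + (y - 7))           0xffff
step 9: y <- (min(tid, y) % 5)       0xffff

Answer: 10 steps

x: -13,-15,-17,-19,-21,-23,-25,-27,-25,-31,-33,-35,-37,-39,-41,-43
y: 2,1,0,4,3,2,1,0,1,3,2,1,0,4,3,2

steps = 10; useful = 114; efficiency = 114/160 = 57/80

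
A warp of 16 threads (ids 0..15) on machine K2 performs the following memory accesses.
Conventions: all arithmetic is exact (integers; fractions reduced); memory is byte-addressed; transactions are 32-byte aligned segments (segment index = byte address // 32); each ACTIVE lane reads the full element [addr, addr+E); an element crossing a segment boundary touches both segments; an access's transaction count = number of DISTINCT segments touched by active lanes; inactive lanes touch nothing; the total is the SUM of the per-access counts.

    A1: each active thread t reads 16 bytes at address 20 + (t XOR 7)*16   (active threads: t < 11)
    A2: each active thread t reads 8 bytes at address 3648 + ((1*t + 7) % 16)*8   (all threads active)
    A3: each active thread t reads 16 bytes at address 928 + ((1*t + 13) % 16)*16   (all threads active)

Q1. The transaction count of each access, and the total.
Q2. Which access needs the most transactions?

A1: 7 transactions
A2: 4 transactions
A3: 8 transactions

Answer: 7,4,8; total 19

Answer: A3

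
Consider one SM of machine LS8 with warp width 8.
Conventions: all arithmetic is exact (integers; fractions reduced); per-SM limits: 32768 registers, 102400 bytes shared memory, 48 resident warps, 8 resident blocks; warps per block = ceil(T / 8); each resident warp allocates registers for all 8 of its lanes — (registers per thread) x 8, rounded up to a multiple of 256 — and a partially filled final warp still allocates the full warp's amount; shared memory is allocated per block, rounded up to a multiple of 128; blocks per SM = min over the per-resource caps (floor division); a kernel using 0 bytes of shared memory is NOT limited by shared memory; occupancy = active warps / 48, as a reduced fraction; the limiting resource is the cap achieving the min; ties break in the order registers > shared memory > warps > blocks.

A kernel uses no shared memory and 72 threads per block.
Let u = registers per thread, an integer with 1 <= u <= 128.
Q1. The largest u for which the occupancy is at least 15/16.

Answer: u = 64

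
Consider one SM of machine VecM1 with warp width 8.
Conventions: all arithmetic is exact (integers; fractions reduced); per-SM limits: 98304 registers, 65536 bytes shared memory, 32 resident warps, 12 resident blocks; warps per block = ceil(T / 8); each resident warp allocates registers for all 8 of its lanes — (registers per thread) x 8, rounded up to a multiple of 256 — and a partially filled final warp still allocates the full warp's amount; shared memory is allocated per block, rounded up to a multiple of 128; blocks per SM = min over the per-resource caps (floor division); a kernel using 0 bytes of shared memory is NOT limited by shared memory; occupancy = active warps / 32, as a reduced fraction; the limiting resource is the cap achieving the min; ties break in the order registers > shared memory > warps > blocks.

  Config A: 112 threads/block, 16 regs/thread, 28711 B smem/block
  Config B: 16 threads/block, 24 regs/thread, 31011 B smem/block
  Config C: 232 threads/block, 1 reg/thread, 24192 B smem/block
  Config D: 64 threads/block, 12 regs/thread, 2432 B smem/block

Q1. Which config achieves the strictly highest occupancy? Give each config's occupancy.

occupancies: A 7/8, B 1/8, C 29/32, D 1

Answer: D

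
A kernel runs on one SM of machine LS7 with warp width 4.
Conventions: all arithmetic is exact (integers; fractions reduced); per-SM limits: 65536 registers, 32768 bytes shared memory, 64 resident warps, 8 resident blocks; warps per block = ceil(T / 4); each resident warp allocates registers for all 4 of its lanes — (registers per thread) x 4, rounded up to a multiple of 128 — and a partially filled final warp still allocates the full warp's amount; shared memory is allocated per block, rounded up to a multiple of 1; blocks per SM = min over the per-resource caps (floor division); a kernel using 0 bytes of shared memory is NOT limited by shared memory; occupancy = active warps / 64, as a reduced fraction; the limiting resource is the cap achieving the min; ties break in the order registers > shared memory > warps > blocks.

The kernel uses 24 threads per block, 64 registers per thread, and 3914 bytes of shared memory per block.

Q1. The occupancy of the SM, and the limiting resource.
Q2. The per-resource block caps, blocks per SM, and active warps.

Answer: occupancy 3/4, limited by shared memory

registers: 42 blocks
shared memory: 8 blocks
warps: 10 blocks
blocks: 8 blocks

Answer: 8 blocks, 48 active warps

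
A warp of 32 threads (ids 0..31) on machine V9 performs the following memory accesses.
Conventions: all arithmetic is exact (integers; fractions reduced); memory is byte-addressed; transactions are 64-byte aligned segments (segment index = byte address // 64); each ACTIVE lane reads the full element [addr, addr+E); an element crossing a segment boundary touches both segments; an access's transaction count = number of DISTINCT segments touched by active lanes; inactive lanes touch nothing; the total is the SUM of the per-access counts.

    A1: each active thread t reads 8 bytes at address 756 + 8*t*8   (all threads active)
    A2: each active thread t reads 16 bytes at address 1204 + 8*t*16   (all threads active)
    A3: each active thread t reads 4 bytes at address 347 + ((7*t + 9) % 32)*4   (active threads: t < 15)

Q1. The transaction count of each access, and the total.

A1: 32 transactions
A2: 64 transactions
A3: 3 transactions

Answer: 32,64,3; total 99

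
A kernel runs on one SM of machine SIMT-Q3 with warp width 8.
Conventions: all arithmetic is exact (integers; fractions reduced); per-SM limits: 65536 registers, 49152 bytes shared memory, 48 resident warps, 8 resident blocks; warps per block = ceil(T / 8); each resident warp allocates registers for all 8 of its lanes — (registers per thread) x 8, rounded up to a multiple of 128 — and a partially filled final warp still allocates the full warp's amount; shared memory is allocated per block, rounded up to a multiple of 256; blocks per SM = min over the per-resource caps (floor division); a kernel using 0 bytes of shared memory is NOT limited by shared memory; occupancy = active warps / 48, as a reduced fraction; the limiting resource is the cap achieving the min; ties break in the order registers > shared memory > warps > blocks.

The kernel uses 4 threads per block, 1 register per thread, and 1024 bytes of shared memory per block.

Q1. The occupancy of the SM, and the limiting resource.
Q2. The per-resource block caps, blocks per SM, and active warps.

Answer: occupancy 1/6, limited by blocks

registers: 512 blocks
shared memory: 48 blocks
warps: 48 blocks
blocks: 8 blocks

Answer: 8 blocks, 8 active warps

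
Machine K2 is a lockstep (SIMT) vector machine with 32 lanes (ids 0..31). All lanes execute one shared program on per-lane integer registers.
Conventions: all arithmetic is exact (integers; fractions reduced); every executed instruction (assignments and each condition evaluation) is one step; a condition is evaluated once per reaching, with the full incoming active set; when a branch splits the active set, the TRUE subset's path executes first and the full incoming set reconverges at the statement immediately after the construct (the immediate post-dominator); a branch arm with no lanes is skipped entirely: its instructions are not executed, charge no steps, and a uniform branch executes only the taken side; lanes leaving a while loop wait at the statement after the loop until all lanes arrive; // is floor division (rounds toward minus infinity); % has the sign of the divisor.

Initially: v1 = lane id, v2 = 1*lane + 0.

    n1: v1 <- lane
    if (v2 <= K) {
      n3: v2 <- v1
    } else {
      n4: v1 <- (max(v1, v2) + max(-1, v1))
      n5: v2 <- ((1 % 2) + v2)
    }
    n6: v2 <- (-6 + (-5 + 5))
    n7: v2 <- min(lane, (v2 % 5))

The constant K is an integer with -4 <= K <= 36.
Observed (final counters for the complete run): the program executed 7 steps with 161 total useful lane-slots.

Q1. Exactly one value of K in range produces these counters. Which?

Answer: K = 30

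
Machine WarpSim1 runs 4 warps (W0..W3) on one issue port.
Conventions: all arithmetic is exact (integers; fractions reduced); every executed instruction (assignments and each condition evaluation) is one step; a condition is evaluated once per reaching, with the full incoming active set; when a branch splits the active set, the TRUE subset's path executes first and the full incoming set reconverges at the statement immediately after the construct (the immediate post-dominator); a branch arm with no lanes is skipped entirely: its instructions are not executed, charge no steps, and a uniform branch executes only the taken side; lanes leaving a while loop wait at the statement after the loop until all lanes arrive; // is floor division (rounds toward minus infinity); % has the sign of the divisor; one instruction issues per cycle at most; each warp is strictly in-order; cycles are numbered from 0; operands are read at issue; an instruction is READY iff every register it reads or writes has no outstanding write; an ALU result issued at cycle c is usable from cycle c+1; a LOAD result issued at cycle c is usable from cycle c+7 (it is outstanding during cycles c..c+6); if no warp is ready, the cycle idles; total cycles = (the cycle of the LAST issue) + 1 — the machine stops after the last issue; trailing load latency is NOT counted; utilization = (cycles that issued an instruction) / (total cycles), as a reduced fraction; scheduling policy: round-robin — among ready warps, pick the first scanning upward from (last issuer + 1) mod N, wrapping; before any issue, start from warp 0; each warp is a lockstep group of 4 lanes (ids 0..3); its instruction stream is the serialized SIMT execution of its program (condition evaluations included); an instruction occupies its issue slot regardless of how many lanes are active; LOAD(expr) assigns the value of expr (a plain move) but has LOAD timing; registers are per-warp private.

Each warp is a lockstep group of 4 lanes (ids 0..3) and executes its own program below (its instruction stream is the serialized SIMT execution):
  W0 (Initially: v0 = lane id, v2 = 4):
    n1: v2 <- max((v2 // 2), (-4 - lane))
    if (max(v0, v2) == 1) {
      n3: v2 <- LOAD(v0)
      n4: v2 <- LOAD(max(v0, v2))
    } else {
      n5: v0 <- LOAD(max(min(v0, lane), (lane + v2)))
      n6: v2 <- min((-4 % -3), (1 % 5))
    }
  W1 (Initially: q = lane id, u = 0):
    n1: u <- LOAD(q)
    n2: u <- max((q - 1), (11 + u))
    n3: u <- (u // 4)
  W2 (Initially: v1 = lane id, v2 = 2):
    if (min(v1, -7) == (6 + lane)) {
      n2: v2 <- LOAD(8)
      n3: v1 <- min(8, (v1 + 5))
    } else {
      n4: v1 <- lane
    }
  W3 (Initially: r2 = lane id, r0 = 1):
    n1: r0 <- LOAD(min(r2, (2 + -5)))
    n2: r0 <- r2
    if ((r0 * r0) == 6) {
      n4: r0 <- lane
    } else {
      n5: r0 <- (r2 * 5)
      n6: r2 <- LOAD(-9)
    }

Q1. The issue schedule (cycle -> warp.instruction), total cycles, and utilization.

cycle 0: W0.I0
cycle 1: W1.I0
cycle 2: W2.I0
cycle 3: W3.I0
cycle 4: W0.I1
cycle 5: W2.I1
cycle 6: W0.I2
cycle 7: W0.I3
cycle 8: W1.I1
cycle 9: W1.I2
cycle 10: W3.I1
cycle 11: W3.I2
cycle 12: W3.I3
cycle 13: W3.I4

Answer: 14 cycles, utilization 1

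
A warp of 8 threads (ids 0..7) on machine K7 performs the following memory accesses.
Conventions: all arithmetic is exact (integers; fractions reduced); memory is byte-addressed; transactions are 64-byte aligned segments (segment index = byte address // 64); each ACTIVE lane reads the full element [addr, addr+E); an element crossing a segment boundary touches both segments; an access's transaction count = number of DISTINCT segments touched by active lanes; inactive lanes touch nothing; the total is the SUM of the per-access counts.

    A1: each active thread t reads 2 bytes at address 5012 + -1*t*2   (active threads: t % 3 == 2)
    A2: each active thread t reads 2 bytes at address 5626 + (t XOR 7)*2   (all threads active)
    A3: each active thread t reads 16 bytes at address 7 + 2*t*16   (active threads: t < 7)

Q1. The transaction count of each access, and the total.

A1: 1 transaction
A2: 2 transactions
A3: 4 transactions

Answer: 1,2,4; total 7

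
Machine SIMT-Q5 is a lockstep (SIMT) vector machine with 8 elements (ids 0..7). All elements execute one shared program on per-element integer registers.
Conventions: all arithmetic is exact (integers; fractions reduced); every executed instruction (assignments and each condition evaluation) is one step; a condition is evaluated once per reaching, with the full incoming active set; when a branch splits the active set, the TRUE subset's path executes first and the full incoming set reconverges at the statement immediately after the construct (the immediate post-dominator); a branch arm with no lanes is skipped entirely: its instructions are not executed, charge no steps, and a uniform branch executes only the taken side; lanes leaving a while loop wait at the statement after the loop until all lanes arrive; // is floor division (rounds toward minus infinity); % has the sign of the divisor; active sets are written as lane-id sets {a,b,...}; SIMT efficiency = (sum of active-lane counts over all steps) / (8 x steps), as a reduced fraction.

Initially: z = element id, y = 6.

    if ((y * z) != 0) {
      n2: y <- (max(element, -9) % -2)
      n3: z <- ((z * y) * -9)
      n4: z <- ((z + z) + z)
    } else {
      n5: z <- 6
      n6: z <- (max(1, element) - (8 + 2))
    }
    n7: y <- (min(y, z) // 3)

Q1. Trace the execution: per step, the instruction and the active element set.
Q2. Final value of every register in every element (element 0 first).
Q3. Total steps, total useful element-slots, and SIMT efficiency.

step 0: eval ((y * z) != 0)          {0,1,2,3,4,5,6,7}
step 1: y <- (max(element, -9) % -2) {1,2,3,4,5,6,7}
step 2: z <- ((z * y) * -9)          {1,2,3,4,5,6,7}
step 3: z <- ((z + z) + z)           {1,2,3,4,5,6,7}
step 4: z <- 6                       {0}
step 5: z <- (max(1, element) - (8 + 2)) {0}
step 6: y <- (min(y, z) // 3)        {0,1,2,3,4,5,6,7}

Answer: 7 steps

z: -9,27,0,81,0,135,0,189
y: -3,-1,0,-1,0,-1,0,-1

steps = 7; useful = 39; efficiency = 39/56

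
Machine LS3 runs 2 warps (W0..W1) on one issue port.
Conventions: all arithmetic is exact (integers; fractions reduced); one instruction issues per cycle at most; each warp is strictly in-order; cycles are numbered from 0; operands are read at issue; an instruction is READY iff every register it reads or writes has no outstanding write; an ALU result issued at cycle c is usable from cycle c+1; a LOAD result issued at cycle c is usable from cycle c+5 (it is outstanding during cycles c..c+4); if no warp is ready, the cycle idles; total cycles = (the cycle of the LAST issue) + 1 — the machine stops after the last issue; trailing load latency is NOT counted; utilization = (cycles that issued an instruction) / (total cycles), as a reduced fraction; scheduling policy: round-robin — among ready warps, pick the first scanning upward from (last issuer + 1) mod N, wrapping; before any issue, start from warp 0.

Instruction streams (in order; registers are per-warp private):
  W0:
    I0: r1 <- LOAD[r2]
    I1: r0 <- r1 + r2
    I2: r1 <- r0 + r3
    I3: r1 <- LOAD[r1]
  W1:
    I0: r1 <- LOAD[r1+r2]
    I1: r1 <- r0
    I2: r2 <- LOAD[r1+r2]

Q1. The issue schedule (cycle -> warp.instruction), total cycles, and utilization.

cycle 0: W0.I0
cycle 1: W1.I0
cycle 2: idle
cycle 3: idle
cycle 4: idle
cycle 5: W0.I1
cycle 6: W1.I1
cycle 7: W0.I2
cycle 8: W1.I2
cycle 9: W0.I3

Answer: 10 cycles, utilization 7/10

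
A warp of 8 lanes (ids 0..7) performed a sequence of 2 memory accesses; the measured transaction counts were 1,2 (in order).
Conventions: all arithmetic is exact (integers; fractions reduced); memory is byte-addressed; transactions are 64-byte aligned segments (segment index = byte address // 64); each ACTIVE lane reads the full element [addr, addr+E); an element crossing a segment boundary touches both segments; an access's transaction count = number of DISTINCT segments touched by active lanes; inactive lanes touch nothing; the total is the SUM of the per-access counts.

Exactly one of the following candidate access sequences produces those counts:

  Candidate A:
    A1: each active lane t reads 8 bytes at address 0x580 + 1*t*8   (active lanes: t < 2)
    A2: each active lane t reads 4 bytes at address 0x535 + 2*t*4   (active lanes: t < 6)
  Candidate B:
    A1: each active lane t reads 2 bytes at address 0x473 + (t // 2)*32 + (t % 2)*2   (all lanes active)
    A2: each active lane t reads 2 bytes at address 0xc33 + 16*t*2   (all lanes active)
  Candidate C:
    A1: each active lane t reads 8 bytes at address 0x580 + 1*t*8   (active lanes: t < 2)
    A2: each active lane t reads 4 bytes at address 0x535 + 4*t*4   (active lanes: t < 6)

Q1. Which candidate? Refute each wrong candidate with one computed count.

B: A1 gives 3 transactions, not 1
C: A2 gives 3 transactions, not 2
A: all counts match (1,2)

Answer: A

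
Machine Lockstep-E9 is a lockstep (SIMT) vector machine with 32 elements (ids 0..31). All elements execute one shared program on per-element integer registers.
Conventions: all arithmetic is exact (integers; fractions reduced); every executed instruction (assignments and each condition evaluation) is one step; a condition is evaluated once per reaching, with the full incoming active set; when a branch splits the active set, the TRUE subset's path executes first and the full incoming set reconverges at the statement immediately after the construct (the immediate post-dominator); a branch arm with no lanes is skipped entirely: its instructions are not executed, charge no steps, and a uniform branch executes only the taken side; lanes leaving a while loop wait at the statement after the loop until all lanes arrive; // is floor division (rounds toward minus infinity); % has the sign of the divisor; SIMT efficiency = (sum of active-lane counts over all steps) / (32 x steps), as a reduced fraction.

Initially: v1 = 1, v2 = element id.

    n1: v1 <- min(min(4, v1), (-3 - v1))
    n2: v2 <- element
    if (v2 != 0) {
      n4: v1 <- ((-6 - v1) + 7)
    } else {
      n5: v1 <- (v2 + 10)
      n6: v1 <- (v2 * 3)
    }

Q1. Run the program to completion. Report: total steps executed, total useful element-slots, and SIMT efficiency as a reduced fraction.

Answer: 6 steps, 129 useful, 43/64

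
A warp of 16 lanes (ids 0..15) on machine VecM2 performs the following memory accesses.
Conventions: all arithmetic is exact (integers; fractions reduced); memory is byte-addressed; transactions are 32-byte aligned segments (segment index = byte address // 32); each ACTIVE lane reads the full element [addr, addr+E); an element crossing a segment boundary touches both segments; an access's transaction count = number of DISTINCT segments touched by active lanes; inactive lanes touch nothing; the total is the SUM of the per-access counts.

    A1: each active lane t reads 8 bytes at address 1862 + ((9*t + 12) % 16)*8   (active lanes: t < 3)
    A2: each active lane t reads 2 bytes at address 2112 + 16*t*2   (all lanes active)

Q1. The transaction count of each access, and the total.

A1: 2 transactions
A2: 16 transactions

Answer: 2,16; total 18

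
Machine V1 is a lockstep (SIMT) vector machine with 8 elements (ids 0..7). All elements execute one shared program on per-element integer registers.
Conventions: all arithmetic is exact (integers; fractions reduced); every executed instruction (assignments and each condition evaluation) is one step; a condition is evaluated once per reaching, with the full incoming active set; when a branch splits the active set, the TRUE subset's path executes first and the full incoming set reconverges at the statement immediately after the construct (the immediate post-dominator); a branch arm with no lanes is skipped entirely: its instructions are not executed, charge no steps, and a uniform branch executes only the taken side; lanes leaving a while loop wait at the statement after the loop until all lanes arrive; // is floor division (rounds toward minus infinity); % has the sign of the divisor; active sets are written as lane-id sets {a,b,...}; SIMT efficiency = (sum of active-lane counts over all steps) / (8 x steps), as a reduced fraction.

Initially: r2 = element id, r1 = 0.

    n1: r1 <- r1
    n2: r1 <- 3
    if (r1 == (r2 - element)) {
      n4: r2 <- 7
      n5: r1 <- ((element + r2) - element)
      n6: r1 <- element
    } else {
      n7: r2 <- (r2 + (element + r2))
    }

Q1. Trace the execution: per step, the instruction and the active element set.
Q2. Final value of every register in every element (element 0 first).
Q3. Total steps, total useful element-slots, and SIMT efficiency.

step 0: r1 <- r1                     {0,1,2,3,4,5,6,7}
step 1: r1 <- 3                      {0,1,2,3,4,5,6,7}
step 2: eval (r1 == (r2 - element))  {0,1,2,3,4,5,6,7}
step 3: r2 <- (r2 + (element + r2))  {0,1,2,3,4,5,6,7}

Answer: 4 steps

r2: 0,3,6,9,12,15,18,21
r1: 3,3,3,3,3,3,3,3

steps = 4; useful = 32; efficiency = 32/32 = 1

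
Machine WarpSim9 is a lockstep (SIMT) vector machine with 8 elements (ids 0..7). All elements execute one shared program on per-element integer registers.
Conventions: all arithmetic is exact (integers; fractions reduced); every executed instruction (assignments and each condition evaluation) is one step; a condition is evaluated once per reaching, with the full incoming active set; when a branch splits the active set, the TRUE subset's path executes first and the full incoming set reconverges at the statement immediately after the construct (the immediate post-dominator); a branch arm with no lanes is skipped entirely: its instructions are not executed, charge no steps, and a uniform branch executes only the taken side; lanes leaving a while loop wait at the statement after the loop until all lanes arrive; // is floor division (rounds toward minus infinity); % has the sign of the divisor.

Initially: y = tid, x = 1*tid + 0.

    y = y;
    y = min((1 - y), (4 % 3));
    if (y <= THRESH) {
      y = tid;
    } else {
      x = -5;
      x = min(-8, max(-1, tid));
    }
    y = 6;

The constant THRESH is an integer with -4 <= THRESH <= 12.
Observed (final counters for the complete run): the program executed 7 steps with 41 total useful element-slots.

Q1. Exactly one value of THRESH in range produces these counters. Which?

Answer: THRESH = 0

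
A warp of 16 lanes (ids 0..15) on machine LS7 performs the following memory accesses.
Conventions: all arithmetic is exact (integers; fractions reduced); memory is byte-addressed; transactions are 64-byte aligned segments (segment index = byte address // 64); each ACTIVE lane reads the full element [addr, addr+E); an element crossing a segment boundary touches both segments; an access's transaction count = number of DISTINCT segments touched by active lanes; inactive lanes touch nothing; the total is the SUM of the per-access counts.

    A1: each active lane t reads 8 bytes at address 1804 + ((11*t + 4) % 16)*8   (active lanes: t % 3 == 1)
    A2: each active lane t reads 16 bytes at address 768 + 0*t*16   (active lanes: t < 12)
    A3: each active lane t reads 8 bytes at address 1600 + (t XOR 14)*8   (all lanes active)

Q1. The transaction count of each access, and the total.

A1: 2 transactions
A2: 1 transaction
A3: 2 transactions

Answer: 2,1,2; total 5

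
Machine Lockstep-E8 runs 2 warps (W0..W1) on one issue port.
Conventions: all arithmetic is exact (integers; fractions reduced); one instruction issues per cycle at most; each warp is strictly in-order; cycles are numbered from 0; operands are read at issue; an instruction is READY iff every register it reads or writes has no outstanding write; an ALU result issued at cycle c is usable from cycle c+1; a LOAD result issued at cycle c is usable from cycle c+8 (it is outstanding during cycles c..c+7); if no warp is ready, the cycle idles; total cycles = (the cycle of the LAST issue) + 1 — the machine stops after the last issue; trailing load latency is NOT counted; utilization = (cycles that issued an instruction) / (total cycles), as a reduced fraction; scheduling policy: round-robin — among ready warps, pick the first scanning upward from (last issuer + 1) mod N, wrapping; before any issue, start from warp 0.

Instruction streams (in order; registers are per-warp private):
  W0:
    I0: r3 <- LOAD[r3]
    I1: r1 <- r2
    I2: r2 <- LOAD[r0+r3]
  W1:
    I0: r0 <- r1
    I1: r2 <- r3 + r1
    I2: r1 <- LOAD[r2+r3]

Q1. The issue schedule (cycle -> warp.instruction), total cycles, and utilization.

cycle 0: W0.I0
cycle 1: W1.I0
cycle 2: W0.I1
cycle 3: W1.I1
cycle 4: W1.I2
cycle 5: idle
cycle 6: idle
cycle 7: idle
cycle 8: W0.I2

Answer: 9 cycles, utilization 2/3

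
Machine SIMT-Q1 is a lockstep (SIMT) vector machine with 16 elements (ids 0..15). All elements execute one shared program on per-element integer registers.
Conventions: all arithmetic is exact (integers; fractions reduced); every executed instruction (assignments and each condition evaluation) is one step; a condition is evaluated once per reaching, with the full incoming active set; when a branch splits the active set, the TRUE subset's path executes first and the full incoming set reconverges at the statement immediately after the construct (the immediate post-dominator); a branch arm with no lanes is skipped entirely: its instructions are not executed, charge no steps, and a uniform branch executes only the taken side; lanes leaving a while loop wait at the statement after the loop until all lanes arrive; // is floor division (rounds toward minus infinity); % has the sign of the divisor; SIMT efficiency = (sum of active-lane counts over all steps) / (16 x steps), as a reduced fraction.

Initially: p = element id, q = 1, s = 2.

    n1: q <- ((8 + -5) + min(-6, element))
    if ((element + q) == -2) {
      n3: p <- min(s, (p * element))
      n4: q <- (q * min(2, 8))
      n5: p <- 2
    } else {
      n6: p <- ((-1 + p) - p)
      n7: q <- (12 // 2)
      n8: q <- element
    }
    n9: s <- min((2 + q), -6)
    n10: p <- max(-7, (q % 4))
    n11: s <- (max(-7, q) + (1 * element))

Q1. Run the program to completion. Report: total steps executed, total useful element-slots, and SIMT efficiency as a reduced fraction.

Answer: 11 steps, 128 useful, 8/11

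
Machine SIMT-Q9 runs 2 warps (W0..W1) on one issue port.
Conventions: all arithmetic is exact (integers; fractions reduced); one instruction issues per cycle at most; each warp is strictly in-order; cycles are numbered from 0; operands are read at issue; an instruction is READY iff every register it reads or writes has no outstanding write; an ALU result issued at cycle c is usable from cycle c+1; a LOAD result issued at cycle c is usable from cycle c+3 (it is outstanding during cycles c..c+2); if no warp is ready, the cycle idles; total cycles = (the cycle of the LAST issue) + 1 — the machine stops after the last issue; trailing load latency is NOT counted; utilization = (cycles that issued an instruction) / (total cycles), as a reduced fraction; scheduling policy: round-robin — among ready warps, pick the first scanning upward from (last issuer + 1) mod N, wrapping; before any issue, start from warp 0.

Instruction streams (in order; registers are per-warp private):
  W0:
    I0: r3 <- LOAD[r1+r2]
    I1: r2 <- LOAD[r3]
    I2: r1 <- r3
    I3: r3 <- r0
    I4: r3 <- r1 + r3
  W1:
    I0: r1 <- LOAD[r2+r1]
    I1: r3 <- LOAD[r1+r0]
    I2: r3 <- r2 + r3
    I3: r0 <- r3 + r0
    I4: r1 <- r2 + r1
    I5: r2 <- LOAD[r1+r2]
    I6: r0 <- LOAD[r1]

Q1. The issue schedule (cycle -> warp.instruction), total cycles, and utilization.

cycle 0: W0.I0
cycle 1: W1.I0
cycle 2: idle
cycle 3: W0.I1
cycle 4: W1.I1
cycle 5: W0.I2
cycle 6: W0.I3
cycle 7: W1.I2
cycle 8: W0.I4
cycle 9: W1.I3
cycle 10: W1.I4
cycle 11: W1.I5
cycle 12: W1.I6

Answer: 13 cycles, utilization 12/13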